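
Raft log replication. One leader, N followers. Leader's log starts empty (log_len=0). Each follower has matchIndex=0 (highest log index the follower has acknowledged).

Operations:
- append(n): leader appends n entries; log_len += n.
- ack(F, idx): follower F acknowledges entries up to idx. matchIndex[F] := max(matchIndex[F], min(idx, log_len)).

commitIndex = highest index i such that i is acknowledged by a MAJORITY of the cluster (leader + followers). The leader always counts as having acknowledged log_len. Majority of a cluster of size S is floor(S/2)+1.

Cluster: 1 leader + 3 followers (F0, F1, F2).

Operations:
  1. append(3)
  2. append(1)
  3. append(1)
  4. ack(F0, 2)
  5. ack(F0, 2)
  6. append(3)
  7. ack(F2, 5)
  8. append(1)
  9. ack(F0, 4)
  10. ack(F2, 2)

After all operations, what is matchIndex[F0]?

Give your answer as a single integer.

Answer: 4

Derivation:
Op 1: append 3 -> log_len=3
Op 2: append 1 -> log_len=4
Op 3: append 1 -> log_len=5
Op 4: F0 acks idx 2 -> match: F0=2 F1=0 F2=0; commitIndex=0
Op 5: F0 acks idx 2 -> match: F0=2 F1=0 F2=0; commitIndex=0
Op 6: append 3 -> log_len=8
Op 7: F2 acks idx 5 -> match: F0=2 F1=0 F2=5; commitIndex=2
Op 8: append 1 -> log_len=9
Op 9: F0 acks idx 4 -> match: F0=4 F1=0 F2=5; commitIndex=4
Op 10: F2 acks idx 2 -> match: F0=4 F1=0 F2=5; commitIndex=4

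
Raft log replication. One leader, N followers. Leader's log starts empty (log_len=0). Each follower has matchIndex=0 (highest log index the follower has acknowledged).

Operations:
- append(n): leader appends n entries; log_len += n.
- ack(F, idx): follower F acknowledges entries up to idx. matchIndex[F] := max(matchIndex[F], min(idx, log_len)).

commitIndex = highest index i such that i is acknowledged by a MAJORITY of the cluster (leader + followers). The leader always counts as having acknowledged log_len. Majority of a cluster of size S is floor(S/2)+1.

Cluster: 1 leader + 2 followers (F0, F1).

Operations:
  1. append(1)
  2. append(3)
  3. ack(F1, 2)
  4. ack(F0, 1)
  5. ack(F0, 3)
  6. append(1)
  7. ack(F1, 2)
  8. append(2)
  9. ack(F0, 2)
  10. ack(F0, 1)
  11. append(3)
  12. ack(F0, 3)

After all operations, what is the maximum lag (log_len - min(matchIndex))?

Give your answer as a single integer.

Answer: 8

Derivation:
Op 1: append 1 -> log_len=1
Op 2: append 3 -> log_len=4
Op 3: F1 acks idx 2 -> match: F0=0 F1=2; commitIndex=2
Op 4: F0 acks idx 1 -> match: F0=1 F1=2; commitIndex=2
Op 5: F0 acks idx 3 -> match: F0=3 F1=2; commitIndex=3
Op 6: append 1 -> log_len=5
Op 7: F1 acks idx 2 -> match: F0=3 F1=2; commitIndex=3
Op 8: append 2 -> log_len=7
Op 9: F0 acks idx 2 -> match: F0=3 F1=2; commitIndex=3
Op 10: F0 acks idx 1 -> match: F0=3 F1=2; commitIndex=3
Op 11: append 3 -> log_len=10
Op 12: F0 acks idx 3 -> match: F0=3 F1=2; commitIndex=3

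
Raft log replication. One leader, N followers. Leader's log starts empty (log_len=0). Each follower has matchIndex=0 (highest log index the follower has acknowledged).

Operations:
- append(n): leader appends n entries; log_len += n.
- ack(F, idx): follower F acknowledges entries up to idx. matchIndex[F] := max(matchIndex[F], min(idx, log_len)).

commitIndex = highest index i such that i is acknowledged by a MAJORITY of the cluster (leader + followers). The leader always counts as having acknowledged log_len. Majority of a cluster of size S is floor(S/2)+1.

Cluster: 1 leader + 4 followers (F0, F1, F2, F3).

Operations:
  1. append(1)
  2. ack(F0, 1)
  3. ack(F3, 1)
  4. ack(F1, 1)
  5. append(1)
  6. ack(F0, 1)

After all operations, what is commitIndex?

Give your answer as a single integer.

Op 1: append 1 -> log_len=1
Op 2: F0 acks idx 1 -> match: F0=1 F1=0 F2=0 F3=0; commitIndex=0
Op 3: F3 acks idx 1 -> match: F0=1 F1=0 F2=0 F3=1; commitIndex=1
Op 4: F1 acks idx 1 -> match: F0=1 F1=1 F2=0 F3=1; commitIndex=1
Op 5: append 1 -> log_len=2
Op 6: F0 acks idx 1 -> match: F0=1 F1=1 F2=0 F3=1; commitIndex=1

Answer: 1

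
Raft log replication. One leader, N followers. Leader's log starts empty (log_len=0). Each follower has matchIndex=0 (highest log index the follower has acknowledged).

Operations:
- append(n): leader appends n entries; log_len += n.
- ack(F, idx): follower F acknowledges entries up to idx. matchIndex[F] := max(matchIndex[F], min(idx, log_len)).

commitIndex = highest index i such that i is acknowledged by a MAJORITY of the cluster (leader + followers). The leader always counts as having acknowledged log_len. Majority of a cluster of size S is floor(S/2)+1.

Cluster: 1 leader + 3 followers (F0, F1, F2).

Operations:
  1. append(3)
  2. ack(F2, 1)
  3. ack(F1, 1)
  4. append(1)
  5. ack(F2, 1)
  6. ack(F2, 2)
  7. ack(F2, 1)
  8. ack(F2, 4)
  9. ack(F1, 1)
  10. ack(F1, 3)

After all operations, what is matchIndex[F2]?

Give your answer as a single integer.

Answer: 4

Derivation:
Op 1: append 3 -> log_len=3
Op 2: F2 acks idx 1 -> match: F0=0 F1=0 F2=1; commitIndex=0
Op 3: F1 acks idx 1 -> match: F0=0 F1=1 F2=1; commitIndex=1
Op 4: append 1 -> log_len=4
Op 5: F2 acks idx 1 -> match: F0=0 F1=1 F2=1; commitIndex=1
Op 6: F2 acks idx 2 -> match: F0=0 F1=1 F2=2; commitIndex=1
Op 7: F2 acks idx 1 -> match: F0=0 F1=1 F2=2; commitIndex=1
Op 8: F2 acks idx 4 -> match: F0=0 F1=1 F2=4; commitIndex=1
Op 9: F1 acks idx 1 -> match: F0=0 F1=1 F2=4; commitIndex=1
Op 10: F1 acks idx 3 -> match: F0=0 F1=3 F2=4; commitIndex=3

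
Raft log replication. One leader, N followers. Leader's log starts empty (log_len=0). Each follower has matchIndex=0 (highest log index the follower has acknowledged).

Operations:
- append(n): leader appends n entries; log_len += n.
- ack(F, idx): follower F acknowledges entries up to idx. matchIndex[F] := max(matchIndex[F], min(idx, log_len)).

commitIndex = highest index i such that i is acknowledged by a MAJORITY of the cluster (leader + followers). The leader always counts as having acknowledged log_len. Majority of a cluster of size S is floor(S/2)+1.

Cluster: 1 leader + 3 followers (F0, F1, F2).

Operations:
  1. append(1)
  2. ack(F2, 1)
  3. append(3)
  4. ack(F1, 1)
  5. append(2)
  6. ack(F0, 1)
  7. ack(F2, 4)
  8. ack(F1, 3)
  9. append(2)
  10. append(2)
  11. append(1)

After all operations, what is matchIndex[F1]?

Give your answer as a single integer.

Answer: 3

Derivation:
Op 1: append 1 -> log_len=1
Op 2: F2 acks idx 1 -> match: F0=0 F1=0 F2=1; commitIndex=0
Op 3: append 3 -> log_len=4
Op 4: F1 acks idx 1 -> match: F0=0 F1=1 F2=1; commitIndex=1
Op 5: append 2 -> log_len=6
Op 6: F0 acks idx 1 -> match: F0=1 F1=1 F2=1; commitIndex=1
Op 7: F2 acks idx 4 -> match: F0=1 F1=1 F2=4; commitIndex=1
Op 8: F1 acks idx 3 -> match: F0=1 F1=3 F2=4; commitIndex=3
Op 9: append 2 -> log_len=8
Op 10: append 2 -> log_len=10
Op 11: append 1 -> log_len=11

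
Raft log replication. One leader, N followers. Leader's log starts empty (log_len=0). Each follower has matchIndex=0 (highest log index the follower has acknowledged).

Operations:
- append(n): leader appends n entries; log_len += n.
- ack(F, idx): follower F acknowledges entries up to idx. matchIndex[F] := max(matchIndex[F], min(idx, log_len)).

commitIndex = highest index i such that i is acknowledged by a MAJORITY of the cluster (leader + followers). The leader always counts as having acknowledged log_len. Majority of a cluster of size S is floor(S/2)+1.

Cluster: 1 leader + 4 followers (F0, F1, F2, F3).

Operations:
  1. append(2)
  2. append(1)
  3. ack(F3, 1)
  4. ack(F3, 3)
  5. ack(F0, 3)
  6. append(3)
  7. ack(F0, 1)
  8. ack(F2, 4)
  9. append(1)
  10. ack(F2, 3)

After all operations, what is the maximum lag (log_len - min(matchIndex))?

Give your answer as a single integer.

Answer: 7

Derivation:
Op 1: append 2 -> log_len=2
Op 2: append 1 -> log_len=3
Op 3: F3 acks idx 1 -> match: F0=0 F1=0 F2=0 F3=1; commitIndex=0
Op 4: F3 acks idx 3 -> match: F0=0 F1=0 F2=0 F3=3; commitIndex=0
Op 5: F0 acks idx 3 -> match: F0=3 F1=0 F2=0 F3=3; commitIndex=3
Op 6: append 3 -> log_len=6
Op 7: F0 acks idx 1 -> match: F0=3 F1=0 F2=0 F3=3; commitIndex=3
Op 8: F2 acks idx 4 -> match: F0=3 F1=0 F2=4 F3=3; commitIndex=3
Op 9: append 1 -> log_len=7
Op 10: F2 acks idx 3 -> match: F0=3 F1=0 F2=4 F3=3; commitIndex=3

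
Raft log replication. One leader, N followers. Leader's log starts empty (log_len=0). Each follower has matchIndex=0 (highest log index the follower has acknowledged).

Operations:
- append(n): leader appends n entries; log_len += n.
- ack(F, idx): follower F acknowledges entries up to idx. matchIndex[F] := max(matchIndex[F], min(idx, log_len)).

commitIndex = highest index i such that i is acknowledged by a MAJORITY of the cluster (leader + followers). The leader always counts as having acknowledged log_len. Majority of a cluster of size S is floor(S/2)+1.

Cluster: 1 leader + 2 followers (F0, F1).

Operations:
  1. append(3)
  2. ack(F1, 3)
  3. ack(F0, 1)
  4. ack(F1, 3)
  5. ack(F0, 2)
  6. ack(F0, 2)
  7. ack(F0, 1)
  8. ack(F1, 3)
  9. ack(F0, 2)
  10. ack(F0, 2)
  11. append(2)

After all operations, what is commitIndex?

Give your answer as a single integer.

Op 1: append 3 -> log_len=3
Op 2: F1 acks idx 3 -> match: F0=0 F1=3; commitIndex=3
Op 3: F0 acks idx 1 -> match: F0=1 F1=3; commitIndex=3
Op 4: F1 acks idx 3 -> match: F0=1 F1=3; commitIndex=3
Op 5: F0 acks idx 2 -> match: F0=2 F1=3; commitIndex=3
Op 6: F0 acks idx 2 -> match: F0=2 F1=3; commitIndex=3
Op 7: F0 acks idx 1 -> match: F0=2 F1=3; commitIndex=3
Op 8: F1 acks idx 3 -> match: F0=2 F1=3; commitIndex=3
Op 9: F0 acks idx 2 -> match: F0=2 F1=3; commitIndex=3
Op 10: F0 acks idx 2 -> match: F0=2 F1=3; commitIndex=3
Op 11: append 2 -> log_len=5

Answer: 3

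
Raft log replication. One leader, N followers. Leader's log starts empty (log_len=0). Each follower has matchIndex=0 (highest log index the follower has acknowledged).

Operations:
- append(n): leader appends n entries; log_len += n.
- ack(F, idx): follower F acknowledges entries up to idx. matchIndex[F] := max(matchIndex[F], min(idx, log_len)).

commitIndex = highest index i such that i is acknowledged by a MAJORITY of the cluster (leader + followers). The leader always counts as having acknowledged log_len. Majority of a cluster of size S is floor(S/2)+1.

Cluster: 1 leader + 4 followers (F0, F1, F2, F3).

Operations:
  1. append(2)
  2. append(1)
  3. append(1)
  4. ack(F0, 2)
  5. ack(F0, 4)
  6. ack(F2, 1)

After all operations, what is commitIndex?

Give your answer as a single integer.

Op 1: append 2 -> log_len=2
Op 2: append 1 -> log_len=3
Op 3: append 1 -> log_len=4
Op 4: F0 acks idx 2 -> match: F0=2 F1=0 F2=0 F3=0; commitIndex=0
Op 5: F0 acks idx 4 -> match: F0=4 F1=0 F2=0 F3=0; commitIndex=0
Op 6: F2 acks idx 1 -> match: F0=4 F1=0 F2=1 F3=0; commitIndex=1

Answer: 1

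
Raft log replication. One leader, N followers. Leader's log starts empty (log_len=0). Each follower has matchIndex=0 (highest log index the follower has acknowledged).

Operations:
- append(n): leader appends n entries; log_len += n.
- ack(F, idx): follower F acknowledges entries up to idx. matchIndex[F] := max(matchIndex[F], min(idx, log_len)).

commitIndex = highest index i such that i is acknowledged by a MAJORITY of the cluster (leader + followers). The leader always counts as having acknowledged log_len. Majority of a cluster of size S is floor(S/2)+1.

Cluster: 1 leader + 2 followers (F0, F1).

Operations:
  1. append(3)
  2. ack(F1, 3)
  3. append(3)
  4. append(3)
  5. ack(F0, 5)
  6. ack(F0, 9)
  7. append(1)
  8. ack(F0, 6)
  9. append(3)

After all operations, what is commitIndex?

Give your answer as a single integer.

Op 1: append 3 -> log_len=3
Op 2: F1 acks idx 3 -> match: F0=0 F1=3; commitIndex=3
Op 3: append 3 -> log_len=6
Op 4: append 3 -> log_len=9
Op 5: F0 acks idx 5 -> match: F0=5 F1=3; commitIndex=5
Op 6: F0 acks idx 9 -> match: F0=9 F1=3; commitIndex=9
Op 7: append 1 -> log_len=10
Op 8: F0 acks idx 6 -> match: F0=9 F1=3; commitIndex=9
Op 9: append 3 -> log_len=13

Answer: 9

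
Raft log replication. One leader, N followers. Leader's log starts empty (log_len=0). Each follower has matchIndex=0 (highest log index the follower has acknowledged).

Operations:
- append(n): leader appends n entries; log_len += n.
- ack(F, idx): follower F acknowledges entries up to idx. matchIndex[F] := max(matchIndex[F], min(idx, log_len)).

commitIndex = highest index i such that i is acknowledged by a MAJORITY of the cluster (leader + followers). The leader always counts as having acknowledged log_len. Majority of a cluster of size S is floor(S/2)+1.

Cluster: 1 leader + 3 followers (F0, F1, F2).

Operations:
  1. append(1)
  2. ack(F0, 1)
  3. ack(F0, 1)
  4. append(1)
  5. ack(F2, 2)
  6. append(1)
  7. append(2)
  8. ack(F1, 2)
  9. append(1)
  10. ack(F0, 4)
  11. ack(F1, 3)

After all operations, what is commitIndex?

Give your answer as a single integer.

Op 1: append 1 -> log_len=1
Op 2: F0 acks idx 1 -> match: F0=1 F1=0 F2=0; commitIndex=0
Op 3: F0 acks idx 1 -> match: F0=1 F1=0 F2=0; commitIndex=0
Op 4: append 1 -> log_len=2
Op 5: F2 acks idx 2 -> match: F0=1 F1=0 F2=2; commitIndex=1
Op 6: append 1 -> log_len=3
Op 7: append 2 -> log_len=5
Op 8: F1 acks idx 2 -> match: F0=1 F1=2 F2=2; commitIndex=2
Op 9: append 1 -> log_len=6
Op 10: F0 acks idx 4 -> match: F0=4 F1=2 F2=2; commitIndex=2
Op 11: F1 acks idx 3 -> match: F0=4 F1=3 F2=2; commitIndex=3

Answer: 3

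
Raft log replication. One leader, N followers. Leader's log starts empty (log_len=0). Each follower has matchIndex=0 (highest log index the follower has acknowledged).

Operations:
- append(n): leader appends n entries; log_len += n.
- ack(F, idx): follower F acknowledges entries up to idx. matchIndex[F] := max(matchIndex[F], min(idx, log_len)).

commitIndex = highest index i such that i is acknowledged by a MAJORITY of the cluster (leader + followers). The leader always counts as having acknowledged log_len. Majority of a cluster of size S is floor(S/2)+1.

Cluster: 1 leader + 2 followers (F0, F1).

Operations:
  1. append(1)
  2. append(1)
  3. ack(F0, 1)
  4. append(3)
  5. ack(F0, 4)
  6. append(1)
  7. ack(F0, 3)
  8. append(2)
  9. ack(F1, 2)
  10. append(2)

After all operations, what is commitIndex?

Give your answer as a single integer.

Op 1: append 1 -> log_len=1
Op 2: append 1 -> log_len=2
Op 3: F0 acks idx 1 -> match: F0=1 F1=0; commitIndex=1
Op 4: append 3 -> log_len=5
Op 5: F0 acks idx 4 -> match: F0=4 F1=0; commitIndex=4
Op 6: append 1 -> log_len=6
Op 7: F0 acks idx 3 -> match: F0=4 F1=0; commitIndex=4
Op 8: append 2 -> log_len=8
Op 9: F1 acks idx 2 -> match: F0=4 F1=2; commitIndex=4
Op 10: append 2 -> log_len=10

Answer: 4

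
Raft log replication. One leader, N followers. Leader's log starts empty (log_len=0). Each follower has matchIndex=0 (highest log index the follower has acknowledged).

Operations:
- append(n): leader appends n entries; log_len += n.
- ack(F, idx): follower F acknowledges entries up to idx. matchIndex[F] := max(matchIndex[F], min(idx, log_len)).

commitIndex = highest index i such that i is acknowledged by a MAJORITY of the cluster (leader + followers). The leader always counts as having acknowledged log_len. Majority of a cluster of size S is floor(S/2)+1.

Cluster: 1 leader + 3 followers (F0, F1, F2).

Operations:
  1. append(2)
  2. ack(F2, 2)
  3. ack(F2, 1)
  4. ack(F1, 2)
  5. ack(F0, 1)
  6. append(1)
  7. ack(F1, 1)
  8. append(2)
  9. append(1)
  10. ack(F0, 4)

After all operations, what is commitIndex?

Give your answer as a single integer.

Answer: 2

Derivation:
Op 1: append 2 -> log_len=2
Op 2: F2 acks idx 2 -> match: F0=0 F1=0 F2=2; commitIndex=0
Op 3: F2 acks idx 1 -> match: F0=0 F1=0 F2=2; commitIndex=0
Op 4: F1 acks idx 2 -> match: F0=0 F1=2 F2=2; commitIndex=2
Op 5: F0 acks idx 1 -> match: F0=1 F1=2 F2=2; commitIndex=2
Op 6: append 1 -> log_len=3
Op 7: F1 acks idx 1 -> match: F0=1 F1=2 F2=2; commitIndex=2
Op 8: append 2 -> log_len=5
Op 9: append 1 -> log_len=6
Op 10: F0 acks idx 4 -> match: F0=4 F1=2 F2=2; commitIndex=2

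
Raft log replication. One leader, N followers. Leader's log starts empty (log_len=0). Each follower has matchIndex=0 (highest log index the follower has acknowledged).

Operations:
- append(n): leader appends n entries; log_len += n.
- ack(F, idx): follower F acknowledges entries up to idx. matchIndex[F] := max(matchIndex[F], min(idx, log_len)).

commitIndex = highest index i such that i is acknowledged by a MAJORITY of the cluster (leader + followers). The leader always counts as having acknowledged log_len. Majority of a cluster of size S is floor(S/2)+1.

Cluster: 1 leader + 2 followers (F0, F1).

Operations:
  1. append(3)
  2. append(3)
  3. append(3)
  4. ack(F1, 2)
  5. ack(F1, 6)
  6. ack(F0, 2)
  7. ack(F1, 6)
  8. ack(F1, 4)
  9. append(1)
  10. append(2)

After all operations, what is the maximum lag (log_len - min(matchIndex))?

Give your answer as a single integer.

Answer: 10

Derivation:
Op 1: append 3 -> log_len=3
Op 2: append 3 -> log_len=6
Op 3: append 3 -> log_len=9
Op 4: F1 acks idx 2 -> match: F0=0 F1=2; commitIndex=2
Op 5: F1 acks idx 6 -> match: F0=0 F1=6; commitIndex=6
Op 6: F0 acks idx 2 -> match: F0=2 F1=6; commitIndex=6
Op 7: F1 acks idx 6 -> match: F0=2 F1=6; commitIndex=6
Op 8: F1 acks idx 4 -> match: F0=2 F1=6; commitIndex=6
Op 9: append 1 -> log_len=10
Op 10: append 2 -> log_len=12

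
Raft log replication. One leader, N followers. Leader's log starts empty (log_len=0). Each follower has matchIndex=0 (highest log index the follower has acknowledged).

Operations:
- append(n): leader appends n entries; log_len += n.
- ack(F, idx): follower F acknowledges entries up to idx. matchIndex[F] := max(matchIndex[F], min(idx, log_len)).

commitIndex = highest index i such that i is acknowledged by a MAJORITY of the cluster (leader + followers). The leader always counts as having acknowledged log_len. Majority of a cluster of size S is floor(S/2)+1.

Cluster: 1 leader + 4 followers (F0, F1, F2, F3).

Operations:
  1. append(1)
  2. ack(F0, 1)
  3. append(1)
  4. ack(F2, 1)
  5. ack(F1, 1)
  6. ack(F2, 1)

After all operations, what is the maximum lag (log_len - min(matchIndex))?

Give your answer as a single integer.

Answer: 2

Derivation:
Op 1: append 1 -> log_len=1
Op 2: F0 acks idx 1 -> match: F0=1 F1=0 F2=0 F3=0; commitIndex=0
Op 3: append 1 -> log_len=2
Op 4: F2 acks idx 1 -> match: F0=1 F1=0 F2=1 F3=0; commitIndex=1
Op 5: F1 acks idx 1 -> match: F0=1 F1=1 F2=1 F3=0; commitIndex=1
Op 6: F2 acks idx 1 -> match: F0=1 F1=1 F2=1 F3=0; commitIndex=1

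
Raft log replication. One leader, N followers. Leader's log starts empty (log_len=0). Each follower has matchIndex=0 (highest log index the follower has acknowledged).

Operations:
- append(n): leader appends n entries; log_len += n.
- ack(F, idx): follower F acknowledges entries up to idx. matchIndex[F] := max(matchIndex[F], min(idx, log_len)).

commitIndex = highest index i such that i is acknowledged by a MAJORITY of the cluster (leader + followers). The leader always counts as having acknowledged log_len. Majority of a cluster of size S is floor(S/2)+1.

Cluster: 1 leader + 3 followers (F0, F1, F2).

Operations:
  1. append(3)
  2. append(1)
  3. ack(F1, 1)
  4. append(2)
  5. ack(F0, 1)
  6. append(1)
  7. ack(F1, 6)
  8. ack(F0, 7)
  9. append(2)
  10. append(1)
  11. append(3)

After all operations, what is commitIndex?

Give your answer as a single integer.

Op 1: append 3 -> log_len=3
Op 2: append 1 -> log_len=4
Op 3: F1 acks idx 1 -> match: F0=0 F1=1 F2=0; commitIndex=0
Op 4: append 2 -> log_len=6
Op 5: F0 acks idx 1 -> match: F0=1 F1=1 F2=0; commitIndex=1
Op 6: append 1 -> log_len=7
Op 7: F1 acks idx 6 -> match: F0=1 F1=6 F2=0; commitIndex=1
Op 8: F0 acks idx 7 -> match: F0=7 F1=6 F2=0; commitIndex=6
Op 9: append 2 -> log_len=9
Op 10: append 1 -> log_len=10
Op 11: append 3 -> log_len=13

Answer: 6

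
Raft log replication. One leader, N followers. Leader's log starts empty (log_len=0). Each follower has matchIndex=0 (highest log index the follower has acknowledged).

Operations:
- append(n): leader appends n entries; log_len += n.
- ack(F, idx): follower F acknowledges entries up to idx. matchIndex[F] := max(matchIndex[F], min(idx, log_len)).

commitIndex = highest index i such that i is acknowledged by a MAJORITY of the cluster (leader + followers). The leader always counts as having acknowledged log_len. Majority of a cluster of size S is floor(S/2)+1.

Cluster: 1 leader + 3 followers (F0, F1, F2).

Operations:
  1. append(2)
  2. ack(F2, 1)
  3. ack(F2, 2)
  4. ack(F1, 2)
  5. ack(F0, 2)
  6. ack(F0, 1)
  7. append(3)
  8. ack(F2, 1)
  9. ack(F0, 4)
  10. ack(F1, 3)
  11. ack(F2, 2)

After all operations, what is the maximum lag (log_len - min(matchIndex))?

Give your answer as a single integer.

Answer: 3

Derivation:
Op 1: append 2 -> log_len=2
Op 2: F2 acks idx 1 -> match: F0=0 F1=0 F2=1; commitIndex=0
Op 3: F2 acks idx 2 -> match: F0=0 F1=0 F2=2; commitIndex=0
Op 4: F1 acks idx 2 -> match: F0=0 F1=2 F2=2; commitIndex=2
Op 5: F0 acks idx 2 -> match: F0=2 F1=2 F2=2; commitIndex=2
Op 6: F0 acks idx 1 -> match: F0=2 F1=2 F2=2; commitIndex=2
Op 7: append 3 -> log_len=5
Op 8: F2 acks idx 1 -> match: F0=2 F1=2 F2=2; commitIndex=2
Op 9: F0 acks idx 4 -> match: F0=4 F1=2 F2=2; commitIndex=2
Op 10: F1 acks idx 3 -> match: F0=4 F1=3 F2=2; commitIndex=3
Op 11: F2 acks idx 2 -> match: F0=4 F1=3 F2=2; commitIndex=3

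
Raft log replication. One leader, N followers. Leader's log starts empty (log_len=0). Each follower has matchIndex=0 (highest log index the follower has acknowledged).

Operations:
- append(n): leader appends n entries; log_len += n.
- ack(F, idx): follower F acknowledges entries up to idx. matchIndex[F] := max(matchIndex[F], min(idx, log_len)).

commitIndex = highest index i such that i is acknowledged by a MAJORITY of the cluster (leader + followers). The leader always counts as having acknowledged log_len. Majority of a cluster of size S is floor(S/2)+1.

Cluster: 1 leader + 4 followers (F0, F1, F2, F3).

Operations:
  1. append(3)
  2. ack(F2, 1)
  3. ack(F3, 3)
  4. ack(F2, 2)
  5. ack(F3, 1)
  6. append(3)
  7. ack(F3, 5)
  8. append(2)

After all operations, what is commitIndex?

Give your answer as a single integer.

Op 1: append 3 -> log_len=3
Op 2: F2 acks idx 1 -> match: F0=0 F1=0 F2=1 F3=0; commitIndex=0
Op 3: F3 acks idx 3 -> match: F0=0 F1=0 F2=1 F3=3; commitIndex=1
Op 4: F2 acks idx 2 -> match: F0=0 F1=0 F2=2 F3=3; commitIndex=2
Op 5: F3 acks idx 1 -> match: F0=0 F1=0 F2=2 F3=3; commitIndex=2
Op 6: append 3 -> log_len=6
Op 7: F3 acks idx 5 -> match: F0=0 F1=0 F2=2 F3=5; commitIndex=2
Op 8: append 2 -> log_len=8

Answer: 2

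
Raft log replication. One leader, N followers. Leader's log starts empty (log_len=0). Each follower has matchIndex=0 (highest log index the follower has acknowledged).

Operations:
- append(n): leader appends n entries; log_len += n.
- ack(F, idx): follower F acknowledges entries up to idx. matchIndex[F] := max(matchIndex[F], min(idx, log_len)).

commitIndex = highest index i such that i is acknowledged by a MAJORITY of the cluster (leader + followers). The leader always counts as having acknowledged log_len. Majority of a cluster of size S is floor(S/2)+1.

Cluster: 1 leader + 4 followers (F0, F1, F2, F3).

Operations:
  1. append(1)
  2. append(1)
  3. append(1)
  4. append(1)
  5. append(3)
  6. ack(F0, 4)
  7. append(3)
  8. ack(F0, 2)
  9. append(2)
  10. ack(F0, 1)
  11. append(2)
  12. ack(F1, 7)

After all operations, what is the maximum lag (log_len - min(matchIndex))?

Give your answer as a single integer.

Answer: 14

Derivation:
Op 1: append 1 -> log_len=1
Op 2: append 1 -> log_len=2
Op 3: append 1 -> log_len=3
Op 4: append 1 -> log_len=4
Op 5: append 3 -> log_len=7
Op 6: F0 acks idx 4 -> match: F0=4 F1=0 F2=0 F3=0; commitIndex=0
Op 7: append 3 -> log_len=10
Op 8: F0 acks idx 2 -> match: F0=4 F1=0 F2=0 F3=0; commitIndex=0
Op 9: append 2 -> log_len=12
Op 10: F0 acks idx 1 -> match: F0=4 F1=0 F2=0 F3=0; commitIndex=0
Op 11: append 2 -> log_len=14
Op 12: F1 acks idx 7 -> match: F0=4 F1=7 F2=0 F3=0; commitIndex=4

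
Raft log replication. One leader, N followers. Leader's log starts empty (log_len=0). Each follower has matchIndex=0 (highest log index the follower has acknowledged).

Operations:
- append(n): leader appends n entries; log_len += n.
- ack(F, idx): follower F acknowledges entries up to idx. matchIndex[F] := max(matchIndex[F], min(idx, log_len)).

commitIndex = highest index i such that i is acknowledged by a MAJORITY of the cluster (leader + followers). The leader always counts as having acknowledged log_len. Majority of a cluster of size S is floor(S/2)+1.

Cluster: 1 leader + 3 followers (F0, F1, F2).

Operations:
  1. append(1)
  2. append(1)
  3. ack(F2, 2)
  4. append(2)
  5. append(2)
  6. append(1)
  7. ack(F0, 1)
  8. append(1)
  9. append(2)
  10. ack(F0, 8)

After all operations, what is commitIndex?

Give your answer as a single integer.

Op 1: append 1 -> log_len=1
Op 2: append 1 -> log_len=2
Op 3: F2 acks idx 2 -> match: F0=0 F1=0 F2=2; commitIndex=0
Op 4: append 2 -> log_len=4
Op 5: append 2 -> log_len=6
Op 6: append 1 -> log_len=7
Op 7: F0 acks idx 1 -> match: F0=1 F1=0 F2=2; commitIndex=1
Op 8: append 1 -> log_len=8
Op 9: append 2 -> log_len=10
Op 10: F0 acks idx 8 -> match: F0=8 F1=0 F2=2; commitIndex=2

Answer: 2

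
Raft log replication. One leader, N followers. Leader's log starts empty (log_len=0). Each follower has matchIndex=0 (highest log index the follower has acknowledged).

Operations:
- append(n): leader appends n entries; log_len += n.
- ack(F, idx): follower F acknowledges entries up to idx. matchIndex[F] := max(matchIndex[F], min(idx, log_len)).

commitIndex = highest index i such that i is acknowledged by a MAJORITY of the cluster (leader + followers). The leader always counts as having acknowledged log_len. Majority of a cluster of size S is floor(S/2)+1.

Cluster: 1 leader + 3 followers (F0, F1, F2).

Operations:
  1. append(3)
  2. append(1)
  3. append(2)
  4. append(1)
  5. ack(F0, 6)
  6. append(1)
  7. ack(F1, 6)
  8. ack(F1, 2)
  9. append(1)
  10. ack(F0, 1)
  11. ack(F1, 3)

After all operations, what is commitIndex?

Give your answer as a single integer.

Op 1: append 3 -> log_len=3
Op 2: append 1 -> log_len=4
Op 3: append 2 -> log_len=6
Op 4: append 1 -> log_len=7
Op 5: F0 acks idx 6 -> match: F0=6 F1=0 F2=0; commitIndex=0
Op 6: append 1 -> log_len=8
Op 7: F1 acks idx 6 -> match: F0=6 F1=6 F2=0; commitIndex=6
Op 8: F1 acks idx 2 -> match: F0=6 F1=6 F2=0; commitIndex=6
Op 9: append 1 -> log_len=9
Op 10: F0 acks idx 1 -> match: F0=6 F1=6 F2=0; commitIndex=6
Op 11: F1 acks idx 3 -> match: F0=6 F1=6 F2=0; commitIndex=6

Answer: 6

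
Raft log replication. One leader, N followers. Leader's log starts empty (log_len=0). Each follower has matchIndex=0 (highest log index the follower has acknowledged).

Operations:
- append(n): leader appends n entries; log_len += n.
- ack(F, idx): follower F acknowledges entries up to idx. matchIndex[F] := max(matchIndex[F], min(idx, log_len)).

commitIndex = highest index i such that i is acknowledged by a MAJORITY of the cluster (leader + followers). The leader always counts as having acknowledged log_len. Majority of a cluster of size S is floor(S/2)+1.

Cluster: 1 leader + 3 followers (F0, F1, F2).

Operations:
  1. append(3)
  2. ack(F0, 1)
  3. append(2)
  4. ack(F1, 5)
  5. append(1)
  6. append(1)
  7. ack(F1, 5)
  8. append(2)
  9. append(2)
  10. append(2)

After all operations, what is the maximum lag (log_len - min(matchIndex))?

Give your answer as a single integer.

Answer: 13

Derivation:
Op 1: append 3 -> log_len=3
Op 2: F0 acks idx 1 -> match: F0=1 F1=0 F2=0; commitIndex=0
Op 3: append 2 -> log_len=5
Op 4: F1 acks idx 5 -> match: F0=1 F1=5 F2=0; commitIndex=1
Op 5: append 1 -> log_len=6
Op 6: append 1 -> log_len=7
Op 7: F1 acks idx 5 -> match: F0=1 F1=5 F2=0; commitIndex=1
Op 8: append 2 -> log_len=9
Op 9: append 2 -> log_len=11
Op 10: append 2 -> log_len=13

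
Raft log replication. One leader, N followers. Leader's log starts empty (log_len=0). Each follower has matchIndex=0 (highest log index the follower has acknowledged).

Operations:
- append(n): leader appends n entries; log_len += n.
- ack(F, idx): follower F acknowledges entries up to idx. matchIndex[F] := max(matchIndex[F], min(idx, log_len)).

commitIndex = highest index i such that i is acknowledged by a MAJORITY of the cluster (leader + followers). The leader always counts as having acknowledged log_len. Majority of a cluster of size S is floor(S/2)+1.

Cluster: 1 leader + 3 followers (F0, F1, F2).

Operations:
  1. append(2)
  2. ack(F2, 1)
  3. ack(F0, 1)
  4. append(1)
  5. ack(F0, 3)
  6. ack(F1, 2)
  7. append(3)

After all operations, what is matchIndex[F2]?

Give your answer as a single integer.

Answer: 1

Derivation:
Op 1: append 2 -> log_len=2
Op 2: F2 acks idx 1 -> match: F0=0 F1=0 F2=1; commitIndex=0
Op 3: F0 acks idx 1 -> match: F0=1 F1=0 F2=1; commitIndex=1
Op 4: append 1 -> log_len=3
Op 5: F0 acks idx 3 -> match: F0=3 F1=0 F2=1; commitIndex=1
Op 6: F1 acks idx 2 -> match: F0=3 F1=2 F2=1; commitIndex=2
Op 7: append 3 -> log_len=6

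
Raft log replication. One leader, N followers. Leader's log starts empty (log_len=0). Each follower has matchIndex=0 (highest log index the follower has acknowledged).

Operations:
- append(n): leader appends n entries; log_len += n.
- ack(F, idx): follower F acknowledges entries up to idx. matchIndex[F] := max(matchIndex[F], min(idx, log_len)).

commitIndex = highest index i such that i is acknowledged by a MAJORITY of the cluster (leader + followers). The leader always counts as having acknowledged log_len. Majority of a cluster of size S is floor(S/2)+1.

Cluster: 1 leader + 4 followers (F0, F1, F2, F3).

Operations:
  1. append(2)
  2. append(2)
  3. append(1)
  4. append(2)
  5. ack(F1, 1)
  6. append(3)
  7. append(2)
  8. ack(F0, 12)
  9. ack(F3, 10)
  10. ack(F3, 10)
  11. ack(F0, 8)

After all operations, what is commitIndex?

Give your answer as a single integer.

Op 1: append 2 -> log_len=2
Op 2: append 2 -> log_len=4
Op 3: append 1 -> log_len=5
Op 4: append 2 -> log_len=7
Op 5: F1 acks idx 1 -> match: F0=0 F1=1 F2=0 F3=0; commitIndex=0
Op 6: append 3 -> log_len=10
Op 7: append 2 -> log_len=12
Op 8: F0 acks idx 12 -> match: F0=12 F1=1 F2=0 F3=0; commitIndex=1
Op 9: F3 acks idx 10 -> match: F0=12 F1=1 F2=0 F3=10; commitIndex=10
Op 10: F3 acks idx 10 -> match: F0=12 F1=1 F2=0 F3=10; commitIndex=10
Op 11: F0 acks idx 8 -> match: F0=12 F1=1 F2=0 F3=10; commitIndex=10

Answer: 10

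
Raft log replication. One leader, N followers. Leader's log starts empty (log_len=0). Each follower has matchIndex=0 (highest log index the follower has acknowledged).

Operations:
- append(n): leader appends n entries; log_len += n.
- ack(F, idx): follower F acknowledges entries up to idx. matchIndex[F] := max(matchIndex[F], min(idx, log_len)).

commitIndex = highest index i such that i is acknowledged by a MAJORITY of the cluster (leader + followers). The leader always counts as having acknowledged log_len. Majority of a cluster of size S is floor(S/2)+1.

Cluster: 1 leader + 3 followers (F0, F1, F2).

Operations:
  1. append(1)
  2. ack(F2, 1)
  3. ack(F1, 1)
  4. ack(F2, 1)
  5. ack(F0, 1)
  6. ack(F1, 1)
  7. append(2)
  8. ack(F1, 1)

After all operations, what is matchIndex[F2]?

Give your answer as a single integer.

Op 1: append 1 -> log_len=1
Op 2: F2 acks idx 1 -> match: F0=0 F1=0 F2=1; commitIndex=0
Op 3: F1 acks idx 1 -> match: F0=0 F1=1 F2=1; commitIndex=1
Op 4: F2 acks idx 1 -> match: F0=0 F1=1 F2=1; commitIndex=1
Op 5: F0 acks idx 1 -> match: F0=1 F1=1 F2=1; commitIndex=1
Op 6: F1 acks idx 1 -> match: F0=1 F1=1 F2=1; commitIndex=1
Op 7: append 2 -> log_len=3
Op 8: F1 acks idx 1 -> match: F0=1 F1=1 F2=1; commitIndex=1

Answer: 1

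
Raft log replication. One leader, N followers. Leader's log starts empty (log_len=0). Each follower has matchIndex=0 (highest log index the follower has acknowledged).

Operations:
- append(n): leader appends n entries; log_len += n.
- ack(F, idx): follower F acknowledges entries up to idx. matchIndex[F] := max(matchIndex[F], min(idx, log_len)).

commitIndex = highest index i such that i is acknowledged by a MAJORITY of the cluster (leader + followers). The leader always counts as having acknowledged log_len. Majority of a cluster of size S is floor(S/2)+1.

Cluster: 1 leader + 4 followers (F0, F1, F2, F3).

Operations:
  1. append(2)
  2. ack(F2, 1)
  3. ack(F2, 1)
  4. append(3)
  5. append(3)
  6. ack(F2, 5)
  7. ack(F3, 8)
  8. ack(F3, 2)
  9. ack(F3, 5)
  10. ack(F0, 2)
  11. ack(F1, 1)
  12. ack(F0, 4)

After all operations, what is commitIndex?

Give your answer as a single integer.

Op 1: append 2 -> log_len=2
Op 2: F2 acks idx 1 -> match: F0=0 F1=0 F2=1 F3=0; commitIndex=0
Op 3: F2 acks idx 1 -> match: F0=0 F1=0 F2=1 F3=0; commitIndex=0
Op 4: append 3 -> log_len=5
Op 5: append 3 -> log_len=8
Op 6: F2 acks idx 5 -> match: F0=0 F1=0 F2=5 F3=0; commitIndex=0
Op 7: F3 acks idx 8 -> match: F0=0 F1=0 F2=5 F3=8; commitIndex=5
Op 8: F3 acks idx 2 -> match: F0=0 F1=0 F2=5 F3=8; commitIndex=5
Op 9: F3 acks idx 5 -> match: F0=0 F1=0 F2=5 F3=8; commitIndex=5
Op 10: F0 acks idx 2 -> match: F0=2 F1=0 F2=5 F3=8; commitIndex=5
Op 11: F1 acks idx 1 -> match: F0=2 F1=1 F2=5 F3=8; commitIndex=5
Op 12: F0 acks idx 4 -> match: F0=4 F1=1 F2=5 F3=8; commitIndex=5

Answer: 5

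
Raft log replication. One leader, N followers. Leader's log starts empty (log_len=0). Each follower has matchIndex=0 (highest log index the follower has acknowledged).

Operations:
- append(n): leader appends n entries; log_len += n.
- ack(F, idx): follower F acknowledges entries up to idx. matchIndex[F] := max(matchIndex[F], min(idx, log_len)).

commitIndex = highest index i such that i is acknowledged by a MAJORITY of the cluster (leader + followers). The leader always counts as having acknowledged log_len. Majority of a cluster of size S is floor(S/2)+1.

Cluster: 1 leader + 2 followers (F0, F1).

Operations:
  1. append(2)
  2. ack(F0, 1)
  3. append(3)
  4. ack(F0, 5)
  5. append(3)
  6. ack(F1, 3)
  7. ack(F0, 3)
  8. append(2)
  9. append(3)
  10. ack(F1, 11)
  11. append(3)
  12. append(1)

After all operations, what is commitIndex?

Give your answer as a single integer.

Answer: 11

Derivation:
Op 1: append 2 -> log_len=2
Op 2: F0 acks idx 1 -> match: F0=1 F1=0; commitIndex=1
Op 3: append 3 -> log_len=5
Op 4: F0 acks idx 5 -> match: F0=5 F1=0; commitIndex=5
Op 5: append 3 -> log_len=8
Op 6: F1 acks idx 3 -> match: F0=5 F1=3; commitIndex=5
Op 7: F0 acks idx 3 -> match: F0=5 F1=3; commitIndex=5
Op 8: append 2 -> log_len=10
Op 9: append 3 -> log_len=13
Op 10: F1 acks idx 11 -> match: F0=5 F1=11; commitIndex=11
Op 11: append 3 -> log_len=16
Op 12: append 1 -> log_len=17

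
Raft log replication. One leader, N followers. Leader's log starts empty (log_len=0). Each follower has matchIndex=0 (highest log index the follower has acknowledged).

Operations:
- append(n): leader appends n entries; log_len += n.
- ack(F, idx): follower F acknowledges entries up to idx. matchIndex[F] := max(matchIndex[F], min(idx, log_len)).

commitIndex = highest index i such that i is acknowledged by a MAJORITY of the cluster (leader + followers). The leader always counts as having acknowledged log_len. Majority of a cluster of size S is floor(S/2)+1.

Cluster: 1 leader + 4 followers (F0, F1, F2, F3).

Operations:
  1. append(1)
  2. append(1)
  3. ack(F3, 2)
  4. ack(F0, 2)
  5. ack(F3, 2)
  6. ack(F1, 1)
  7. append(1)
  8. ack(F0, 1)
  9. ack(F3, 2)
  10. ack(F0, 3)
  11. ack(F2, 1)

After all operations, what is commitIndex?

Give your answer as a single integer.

Op 1: append 1 -> log_len=1
Op 2: append 1 -> log_len=2
Op 3: F3 acks idx 2 -> match: F0=0 F1=0 F2=0 F3=2; commitIndex=0
Op 4: F0 acks idx 2 -> match: F0=2 F1=0 F2=0 F3=2; commitIndex=2
Op 5: F3 acks idx 2 -> match: F0=2 F1=0 F2=0 F3=2; commitIndex=2
Op 6: F1 acks idx 1 -> match: F0=2 F1=1 F2=0 F3=2; commitIndex=2
Op 7: append 1 -> log_len=3
Op 8: F0 acks idx 1 -> match: F0=2 F1=1 F2=0 F3=2; commitIndex=2
Op 9: F3 acks idx 2 -> match: F0=2 F1=1 F2=0 F3=2; commitIndex=2
Op 10: F0 acks idx 3 -> match: F0=3 F1=1 F2=0 F3=2; commitIndex=2
Op 11: F2 acks idx 1 -> match: F0=3 F1=1 F2=1 F3=2; commitIndex=2

Answer: 2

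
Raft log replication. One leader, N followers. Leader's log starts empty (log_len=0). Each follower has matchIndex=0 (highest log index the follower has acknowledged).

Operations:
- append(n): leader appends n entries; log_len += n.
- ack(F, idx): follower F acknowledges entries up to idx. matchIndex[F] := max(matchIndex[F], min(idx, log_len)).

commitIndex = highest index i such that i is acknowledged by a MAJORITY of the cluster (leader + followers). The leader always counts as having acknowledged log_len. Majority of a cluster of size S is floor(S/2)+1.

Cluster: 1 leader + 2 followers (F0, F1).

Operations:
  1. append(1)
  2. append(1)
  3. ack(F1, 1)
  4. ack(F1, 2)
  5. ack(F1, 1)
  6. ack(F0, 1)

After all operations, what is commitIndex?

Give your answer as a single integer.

Answer: 2

Derivation:
Op 1: append 1 -> log_len=1
Op 2: append 1 -> log_len=2
Op 3: F1 acks idx 1 -> match: F0=0 F1=1; commitIndex=1
Op 4: F1 acks idx 2 -> match: F0=0 F1=2; commitIndex=2
Op 5: F1 acks idx 1 -> match: F0=0 F1=2; commitIndex=2
Op 6: F0 acks idx 1 -> match: F0=1 F1=2; commitIndex=2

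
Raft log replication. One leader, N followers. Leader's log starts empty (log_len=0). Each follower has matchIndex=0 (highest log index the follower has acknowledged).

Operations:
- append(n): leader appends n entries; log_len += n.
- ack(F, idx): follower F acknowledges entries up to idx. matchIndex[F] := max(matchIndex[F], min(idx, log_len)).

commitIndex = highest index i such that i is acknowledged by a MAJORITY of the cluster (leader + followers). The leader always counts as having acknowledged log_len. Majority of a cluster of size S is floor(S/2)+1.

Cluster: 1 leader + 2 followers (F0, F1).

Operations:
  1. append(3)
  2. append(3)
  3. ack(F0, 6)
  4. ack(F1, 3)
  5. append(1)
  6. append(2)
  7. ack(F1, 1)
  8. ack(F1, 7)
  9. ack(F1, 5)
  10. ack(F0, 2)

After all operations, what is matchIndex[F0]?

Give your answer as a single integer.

Answer: 6

Derivation:
Op 1: append 3 -> log_len=3
Op 2: append 3 -> log_len=6
Op 3: F0 acks idx 6 -> match: F0=6 F1=0; commitIndex=6
Op 4: F1 acks idx 3 -> match: F0=6 F1=3; commitIndex=6
Op 5: append 1 -> log_len=7
Op 6: append 2 -> log_len=9
Op 7: F1 acks idx 1 -> match: F0=6 F1=3; commitIndex=6
Op 8: F1 acks idx 7 -> match: F0=6 F1=7; commitIndex=7
Op 9: F1 acks idx 5 -> match: F0=6 F1=7; commitIndex=7
Op 10: F0 acks idx 2 -> match: F0=6 F1=7; commitIndex=7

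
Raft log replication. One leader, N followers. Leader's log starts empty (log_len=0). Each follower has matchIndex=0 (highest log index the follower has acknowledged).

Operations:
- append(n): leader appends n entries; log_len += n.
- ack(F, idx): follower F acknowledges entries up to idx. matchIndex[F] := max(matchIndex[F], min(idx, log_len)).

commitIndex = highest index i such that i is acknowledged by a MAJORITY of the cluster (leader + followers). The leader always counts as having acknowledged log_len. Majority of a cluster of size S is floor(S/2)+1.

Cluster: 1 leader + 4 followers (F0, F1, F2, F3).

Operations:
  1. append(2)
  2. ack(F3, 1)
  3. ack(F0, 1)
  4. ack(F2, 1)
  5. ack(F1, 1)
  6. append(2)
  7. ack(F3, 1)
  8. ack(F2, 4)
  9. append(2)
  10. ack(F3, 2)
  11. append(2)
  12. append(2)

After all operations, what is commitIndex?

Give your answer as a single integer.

Answer: 2

Derivation:
Op 1: append 2 -> log_len=2
Op 2: F3 acks idx 1 -> match: F0=0 F1=0 F2=0 F3=1; commitIndex=0
Op 3: F0 acks idx 1 -> match: F0=1 F1=0 F2=0 F3=1; commitIndex=1
Op 4: F2 acks idx 1 -> match: F0=1 F1=0 F2=1 F3=1; commitIndex=1
Op 5: F1 acks idx 1 -> match: F0=1 F1=1 F2=1 F3=1; commitIndex=1
Op 6: append 2 -> log_len=4
Op 7: F3 acks idx 1 -> match: F0=1 F1=1 F2=1 F3=1; commitIndex=1
Op 8: F2 acks idx 4 -> match: F0=1 F1=1 F2=4 F3=1; commitIndex=1
Op 9: append 2 -> log_len=6
Op 10: F3 acks idx 2 -> match: F0=1 F1=1 F2=4 F3=2; commitIndex=2
Op 11: append 2 -> log_len=8
Op 12: append 2 -> log_len=10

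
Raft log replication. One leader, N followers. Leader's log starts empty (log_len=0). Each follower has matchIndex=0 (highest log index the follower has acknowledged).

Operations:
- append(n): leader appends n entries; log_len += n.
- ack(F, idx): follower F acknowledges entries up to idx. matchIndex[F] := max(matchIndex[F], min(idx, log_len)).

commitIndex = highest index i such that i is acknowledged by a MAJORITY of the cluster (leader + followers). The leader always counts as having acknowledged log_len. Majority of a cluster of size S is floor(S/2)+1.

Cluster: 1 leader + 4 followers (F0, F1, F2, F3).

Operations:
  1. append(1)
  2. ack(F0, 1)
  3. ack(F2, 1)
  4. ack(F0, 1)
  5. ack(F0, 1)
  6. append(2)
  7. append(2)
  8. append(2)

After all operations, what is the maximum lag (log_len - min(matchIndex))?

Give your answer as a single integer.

Answer: 7

Derivation:
Op 1: append 1 -> log_len=1
Op 2: F0 acks idx 1 -> match: F0=1 F1=0 F2=0 F3=0; commitIndex=0
Op 3: F2 acks idx 1 -> match: F0=1 F1=0 F2=1 F3=0; commitIndex=1
Op 4: F0 acks idx 1 -> match: F0=1 F1=0 F2=1 F3=0; commitIndex=1
Op 5: F0 acks idx 1 -> match: F0=1 F1=0 F2=1 F3=0; commitIndex=1
Op 6: append 2 -> log_len=3
Op 7: append 2 -> log_len=5
Op 8: append 2 -> log_len=7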